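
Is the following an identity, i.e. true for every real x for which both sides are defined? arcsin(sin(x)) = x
No, this is NOT an identity.

Claim: arcsin(sin(x)) = x.
Test a specific point where both sides are defined: x = 2π/3.
LHS = arcsin(sin(x)) ≈ 1.0472
RHS = x ≈ 2.0944
Since 1.0472 ≠ 2.0944, the equation fails at this point, so it cannot hold for every real x for which both sides are defined.
arcsin only returns values in [-π/2, π/2], so arcsin(sin(x)) = x holds only for x in that interval, not for all real x.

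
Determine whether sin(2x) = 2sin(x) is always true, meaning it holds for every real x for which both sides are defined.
Claim: sin(2x) = 2sin(x).
Test a specific point where both sides are defined: x = π/6.
LHS = sin(2x) ≈ 0.8660
RHS = 2sin(x) ≈ 1.0000
Since 0.8660 ≠ 1.0000, the equation fails at this point, so it cannot hold for every real x for which both sides are defined.
The correct double-angle formula is sin(2x) = 2sin(x)cos(x).

Conclusion: No, this is NOT an identity.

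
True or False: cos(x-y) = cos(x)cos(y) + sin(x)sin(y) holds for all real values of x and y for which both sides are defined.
Claim: cos(x-y) = cos(x)cos(y) + sin(x)sin(y).
Reasoning: Replace y by -y in cos(x+y) = cos(x)cos(y) - sin(x)sin(y) and use cos(-y) = cos(y), sin(-y) = -sin(y): cos(x-y) = cos(x)cos(y) + sin(x)sin(y).
So the two sides agree for all real values of x and y for which both sides are defined.

Conclusion: True.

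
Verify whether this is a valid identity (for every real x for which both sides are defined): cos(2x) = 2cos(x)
Claim: cos(2x) = 2cos(x).
Test a specific point where both sides are defined: x = -π/4.
LHS = cos(2x) ≈ 0.0000
RHS = 2cos(x) ≈ 1.4142
Since 0.0000 ≠ 1.4142, the equation fails at this point, so it cannot hold for every real x for which both sides are defined.
The correct double-angle formula is cos(2x) = cos²x - sin²x.

Conclusion: No, this is NOT an identity.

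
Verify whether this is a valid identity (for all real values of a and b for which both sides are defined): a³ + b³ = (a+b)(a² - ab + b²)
Yes, this is an identity.

Claim: a³ + b³ = (a+b)(a² - ab + b²).
Reasoning: Expand the right side: (a+b)(a² - ab + b²) = a³ - a²b + ab² + a²b - ab² + b³ = a³ + b³ (the middle terms cancel in pairs).
So the two sides agree for all real values of a and b for which both sides are defined.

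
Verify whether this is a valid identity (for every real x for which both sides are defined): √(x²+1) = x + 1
Claim: √(x²+1) = x + 1.
Test a specific point where both sides are defined: x = 4.
LHS = √(x²+1) ≈ 4.1231
RHS = x + 1 ≈ 5.0000
Since 4.1231 ≠ 5.0000, the equation fails at this point, so it cannot hold for every real x for which both sides are defined.
(x+1)² = x² + 2x + 1 ≠ x² + 1 unless x = 0.

Conclusion: No, this is NOT an identity.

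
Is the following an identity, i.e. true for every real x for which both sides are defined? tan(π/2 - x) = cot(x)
Claim: tan(π/2 - x) = cot(x).
Reasoning: tan(π/2 - x) = sin(π/2 - x)/cos(π/2 - x) = cos(x)/sin(x) = cot(x), using the cofunction identities sin(π/2 - x) = cos(x) and cos(π/2 - x) = sin(x).
So the two sides agree for every real x for which both sides are defined.

Conclusion: Yes, this is an identity.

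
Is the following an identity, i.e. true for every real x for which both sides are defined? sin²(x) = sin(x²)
Claim: sin²(x) = sin(x²).
Test a specific point where both sides are defined: x = -π/2.
LHS = sin²(x) ≈ 1.0000
RHS = sin(x²) ≈ 0.6243
Since 1.0000 ≠ 0.6243, the equation fails at this point, so it cannot hold for every real x for which both sides are defined.
sin²(x) means (sin x)², squaring the output; sin(x²) squares the input. These are different functions.

Conclusion: No, this is NOT an identity.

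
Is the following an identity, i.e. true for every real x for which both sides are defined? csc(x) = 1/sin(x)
Claim: csc(x) = 1/sin(x).
Reasoning: csc(x) is by definition the reciprocal of sin(x), wherever sin(x) ≠ 0.
So the two sides agree for every real x for which both sides are defined.

Conclusion: Yes, this is an identity.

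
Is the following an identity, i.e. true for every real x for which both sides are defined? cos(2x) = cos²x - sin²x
Yes, this is an identity.

Claim: cos(2x) = cos²x - sin²x.
Reasoning: Put y = x in the addition formula cos(x+y) = cos(x)cos(y) - sin(x)sin(y): cos(2x) = cos²x - sin²x.
So the two sides agree for every real x for which both sides are defined.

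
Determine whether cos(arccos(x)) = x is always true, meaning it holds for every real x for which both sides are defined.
Claim: cos(arccos(x)) = x.
Reasoning: For -1 ≤ x ≤ 1 (where arccos is defined), arccos(x) is by definition an angle whose cosine equals x. Taking the cosine of that angle returns x. (Note the other order, arccos(cos x) = x, is NOT an identity.)
So the two sides agree for every real x for which both sides are defined.

Conclusion: Yes, this is an identity.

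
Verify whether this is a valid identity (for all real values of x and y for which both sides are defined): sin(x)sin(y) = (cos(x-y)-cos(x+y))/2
Yes, this is an identity.

Claim: sin(x)sin(y) = (cos(x-y)-cos(x+y))/2.
Reasoning: cos(x-y) = cos(x)cos(y) + sin(x)sin(y) and cos(x+y) = cos(x)cos(y) - sin(x)sin(y). Subtracting, cos(x-y) - cos(x+y) = 2sin(x)sin(y); divide by 2.
So the two sides agree for all real values of x and y for which both sides are defined.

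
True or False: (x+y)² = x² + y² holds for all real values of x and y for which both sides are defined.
False.

Claim: (x+y)² = x² + y².
Test a specific point where both sides are defined: x = 4, y = 3.
LHS = (x+y)² ≈ 49.0000
RHS = x² + y² ≈ 25.0000
Since 49.0000 ≠ 25.0000, the equation fails at this point, so it cannot hold for all real values of x and y for which both sides are defined.
The correct expansion is (x+y)² = x² + 2xy + y²; the cross term 2xy is missing.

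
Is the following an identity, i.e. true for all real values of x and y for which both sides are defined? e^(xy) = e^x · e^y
Claim: e^(xy) = e^x · e^y.
Test a specific point where both sides are defined: x = 2, y = 1.
LHS = e^(xy) ≈ 7.3891
RHS = e^x · e^y ≈ 20.0855
Since 7.3891 ≠ 20.0855, the equation fails at this point, so it cannot hold for all real values of x and y for which both sides are defined.
e^x · e^y = e^(x+y), not e^(xy).

Conclusion: No, this is NOT an identity.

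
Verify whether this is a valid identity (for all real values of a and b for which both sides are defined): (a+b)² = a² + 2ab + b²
Claim: (a+b)² = a² + 2ab + b².
Reasoning: Expand: (a+b)² = (a+b)(a+b) = a·a + a·b + b·a + b·b = a² + 2ab + b².
So the two sides agree for all real values of a and b for which both sides are defined.

Conclusion: Yes, this is an identity.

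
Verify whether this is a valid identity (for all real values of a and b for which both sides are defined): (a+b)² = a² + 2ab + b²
Yes, this is an identity.

Claim: (a+b)² = a² + 2ab + b².
Reasoning: Expand: (a+b)² = (a+b)(a+b) = a·a + a·b + b·a + b·b = a² + 2ab + b².
So the two sides agree for all real values of a and b for which both sides are defined.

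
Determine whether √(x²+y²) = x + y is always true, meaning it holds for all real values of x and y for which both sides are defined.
Claim: √(x²+y²) = x + y.
Test a specific point where both sides are defined: x = 2, y = 3/2.
LHS = √(x²+y²) ≈ 2.5000
RHS = x + y ≈ 3.5000
Since 2.5000 ≠ 3.5000, the equation fails at this point, so it cannot hold for all real values of x and y for which both sides are defined.
(x+y)² = x² + 2xy + y², not x² + y², so the square root does not split this way.

Conclusion: No, this is NOT an identity.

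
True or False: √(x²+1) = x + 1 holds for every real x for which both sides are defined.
Claim: √(x²+1) = x + 1.
Test a specific point where both sides are defined: x = 3/2.
LHS = √(x²+1) ≈ 1.8028
RHS = x + 1 ≈ 2.5000
Since 1.8028 ≠ 2.5000, the equation fails at this point, so it cannot hold for every real x for which both sides are defined.
(x+1)² = x² + 2x + 1 ≠ x² + 1 unless x = 0.

Conclusion: False.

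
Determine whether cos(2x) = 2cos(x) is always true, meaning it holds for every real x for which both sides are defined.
No, this is NOT an identity.

Claim: cos(2x) = 2cos(x).
Test a specific point where both sides are defined: x = π/2.
LHS = cos(2x) ≈ -1.0000
RHS = 2cos(x) ≈ 0.0000
Since -1.0000 ≠ 0.0000, the equation fails at this point, so it cannot hold for every real x for which both sides are defined.
The correct double-angle formula is cos(2x) = cos²x - sin²x.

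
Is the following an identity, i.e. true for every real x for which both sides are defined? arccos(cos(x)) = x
Claim: arccos(cos(x)) = x.
Test a specific point where both sides are defined: x = -π/2.
LHS = arccos(cos(x)) ≈ 1.5708
RHS = x ≈ -1.5708
Since 1.5708 ≠ -1.5708, the equation fails at this point, so it cannot hold for every real x for which both sides are defined.
arccos only returns values in [0, π], so arccos(cos(x)) = x holds only for x in that interval, not for all real x.

Conclusion: No, this is NOT an identity.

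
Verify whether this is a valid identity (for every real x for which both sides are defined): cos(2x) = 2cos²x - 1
Claim: cos(2x) = 2cos²x - 1.
Reasoning: cos(2x) = cos²x - sin²x. Replace sin²x by 1 - cos²x: cos²x - (1 - cos²x) = 2cos²x - 1.
So the two sides agree for every real x for which both sides are defined.

Conclusion: Yes, this is an identity.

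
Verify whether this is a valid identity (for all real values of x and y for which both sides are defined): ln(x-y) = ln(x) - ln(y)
Claim: ln(x-y) = ln(x) - ln(y).
Test a specific point where both sides are defined: x = 4, y = 1/2.
LHS = ln(x-y) ≈ 1.2528
RHS = ln(x) - ln(y) ≈ 2.0794
Since 1.2528 ≠ 2.0794, the equation fails at this point, so it cannot hold for all real values of x and y for which both sides are defined.
ln(x) - ln(y) = ln(x/y), not ln(x-y).

Conclusion: No, this is NOT an identity.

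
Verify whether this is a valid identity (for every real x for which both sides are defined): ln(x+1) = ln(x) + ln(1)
No, this is NOT an identity.

Claim: ln(x+1) = ln(x) + ln(1).
Test a specific point where both sides are defined: x = 5.
LHS = ln(x+1) ≈ 1.7918
RHS = ln(x) + ln(1) ≈ 1.6094
Since 1.7918 ≠ 1.6094, the equation fails at this point, so it cannot hold for every real x for which both sides are defined.
ln(1) = 0, so the right side is just ln(x), which differs from ln(x+1).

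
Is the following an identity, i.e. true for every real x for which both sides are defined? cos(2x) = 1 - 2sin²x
Yes, this is an identity.

Claim: cos(2x) = 1 - 2sin²x.
Reasoning: cos(2x) = cos²x - sin²x. Replace cos²x by 1 - sin²x: (1 - sin²x) - sin²x = 1 - 2sin²x.
So the two sides agree for every real x for which both sides are defined.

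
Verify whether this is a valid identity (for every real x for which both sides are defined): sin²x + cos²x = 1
Claim: sin²x + cos²x = 1.
Reasoning: The point (cos x, sin x) lies on the unit circle X² + Y² = 1, so cos²x + sin²x = 1 for every real x.
So the two sides agree for every real x for which both sides are defined.

Conclusion: Yes, this is an identity.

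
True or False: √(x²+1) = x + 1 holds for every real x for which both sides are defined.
False.

Claim: √(x²+1) = x + 1.
Test a specific point where both sides are defined: x = -2.
LHS = √(x²+1) ≈ 2.2361
RHS = x + 1 ≈ -1.0000
Since 2.2361 ≠ -1.0000, the equation fails at this point, so it cannot hold for every real x for which both sides are defined.
(x+1)² = x² + 2x + 1 ≠ x² + 1 unless x = 0.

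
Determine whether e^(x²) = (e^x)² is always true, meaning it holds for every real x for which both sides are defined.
No, this is NOT an identity.

Claim: e^(x²) = (e^x)².
Test a specific point where both sides are defined: x = 3/2.
LHS = e^(x²) ≈ 9.4877
RHS = (e^x)² ≈ 20.0855
Since 9.4877 ≠ 20.0855, the equation fails at this point, so it cannot hold for every real x for which both sides are defined.
(e^x)² = e^(2x), and 2x ≠ x² in general.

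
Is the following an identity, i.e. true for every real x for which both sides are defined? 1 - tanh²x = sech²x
Claim: 1 - tanh²x = sech²x.
Reasoning: Divide cosh²x - sinh²x = 1 through by cosh²x (never zero): 1 - tanh²x = 1/cosh²x = sech²x.
So the two sides agree for every real x for which both sides are defined.

Conclusion: Yes, this is an identity.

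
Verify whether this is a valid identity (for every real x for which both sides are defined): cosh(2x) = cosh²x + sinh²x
Claim: cosh(2x) = cosh²x + sinh²x.
Reasoning: cosh²x = (e^(2x) + 2 + e^(-2x))/4 and sinh²x = (e^(2x) - 2 + e^(-2x))/4. Adding gives (2e^(2x) + 2e^(-2x))/4 = (e^(2x) + e^(-2x))/2 = cosh(2x).
So the two sides agree for every real x for which both sides are defined.

Conclusion: Yes, this is an identity.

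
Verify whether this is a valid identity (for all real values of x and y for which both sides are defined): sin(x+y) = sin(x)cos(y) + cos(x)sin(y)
Claim: sin(x+y) = sin(x)cos(y) + cos(x)sin(y).
Reasoning: By Euler's formula e^(i(x+y)) = e^(ix)·e^(iy) = (cos x + i·sin x)(cos y + i·sin y). The imaginary part of the left side is sin(x+y); the imaginary part of the product is sin(x)cos(y) + cos(x)sin(y).
So the two sides agree for all real values of x and y for which both sides are defined.

Conclusion: Yes, this is an identity.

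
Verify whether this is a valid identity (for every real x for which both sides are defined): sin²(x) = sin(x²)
Claim: sin²(x) = sin(x²).
Test a specific point where both sides are defined: x = 3π/4.
LHS = sin²(x) ≈ 0.5000
RHS = sin(x²) ≈ -0.6680
Since 0.5000 ≠ -0.6680, the equation fails at this point, so it cannot hold for every real x for which both sides are defined.
sin²(x) means (sin x)², squaring the output; sin(x²) squares the input. These are different functions.

Conclusion: No, this is NOT an identity.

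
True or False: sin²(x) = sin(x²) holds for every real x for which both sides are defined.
False.

Claim: sin²(x) = sin(x²).
Test a specific point where both sides are defined: x = 3π/4.
LHS = sin²(x) ≈ 0.5000
RHS = sin(x²) ≈ -0.6680
Since 0.5000 ≠ -0.6680, the equation fails at this point, so it cannot hold for every real x for which both sides are defined.
sin²(x) means (sin x)², squaring the output; sin(x²) squares the input. These are different functions.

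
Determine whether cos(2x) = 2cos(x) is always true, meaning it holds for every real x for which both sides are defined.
Claim: cos(2x) = 2cos(x).
Test a specific point where both sides are defined: x = π/4.
LHS = cos(2x) ≈ 0.0000
RHS = 2cos(x) ≈ 1.4142
Since 0.0000 ≠ 1.4142, the equation fails at this point, so it cannot hold for every real x for which both sides are defined.
The correct double-angle formula is cos(2x) = cos²x - sin²x.

Conclusion: No, this is NOT an identity.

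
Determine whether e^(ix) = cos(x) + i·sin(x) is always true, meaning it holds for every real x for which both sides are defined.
Yes, this is an identity.

Claim: e^(ix) = cos(x) + i·sin(x).
Reasoning: Euler's formula. Expand e^(ix) = Σ (ix)^k / k!. Since i² = -1, the even-k terms are Σ (-1)^m x^(2m)/(2m)! = cos(x) and the odd-k terms are i · Σ (-1)^m x^(2m+1)/(2m+1)! = i·sin(x).
So the two sides agree for every real x for which both sides are defined.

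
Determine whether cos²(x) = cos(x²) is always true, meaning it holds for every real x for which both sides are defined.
No, this is NOT an identity.

Claim: cos²(x) = cos(x²).
Test a specific point where both sides are defined: x = -π/6.
LHS = cos²(x) ≈ 0.7500
RHS = cos(x²) ≈ 0.9627
Since 0.7500 ≠ 0.9627, the equation fails at this point, so it cannot hold for every real x for which both sides are defined.
cos²(x) means (cos x)², squaring the output; cos(x²) squares the input. These are different functions.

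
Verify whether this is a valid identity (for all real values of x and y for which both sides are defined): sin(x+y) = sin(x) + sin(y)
Claim: sin(x+y) = sin(x) + sin(y).
Test a specific point where both sides are defined: x = π/3, y = 3π/4.
LHS = sin(x+y) ≈ -0.2588
RHS = sin(x) + sin(y) ≈ 1.5731
Since -0.2588 ≠ 1.5731, the equation fails at this point, so it cannot hold for all real values of x and y for which both sides are defined.
The correct expansion is sin(x+y) = sin(x)cos(y) + cos(x)sin(y); sine is not additive.

Conclusion: No, this is NOT an identity.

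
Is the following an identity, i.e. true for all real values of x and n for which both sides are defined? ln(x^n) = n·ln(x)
Claim: ln(x^n) = n·ln(x).
Reasoning: The right side requires x > 0. For x > 0, x^n = (e^(ln x))^n = e^(n·ln x), so taking ln of both sides gives ln(x^n) = n·ln(x).
So the two sides agree for all real values of x and n for which both sides are defined.

Conclusion: Yes, this is an identity.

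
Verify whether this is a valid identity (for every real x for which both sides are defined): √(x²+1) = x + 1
No, this is NOT an identity.

Claim: √(x²+1) = x + 1.
Test a specific point where both sides are defined: x = -3.
LHS = √(x²+1) ≈ 3.1623
RHS = x + 1 ≈ -2.0000
Since 3.1623 ≠ -2.0000, the equation fails at this point, so it cannot hold for every real x for which both sides are defined.
(x+1)² = x² + 2x + 1 ≠ x² + 1 unless x = 0.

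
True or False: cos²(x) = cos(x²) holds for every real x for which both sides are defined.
Claim: cos²(x) = cos(x²).
Test a specific point where both sides are defined: x = -π/3.
LHS = cos²(x) ≈ 0.2500
RHS = cos(x²) ≈ 0.4566
Since 0.2500 ≠ 0.4566, the equation fails at this point, so it cannot hold for every real x for which both sides are defined.
cos²(x) means (cos x)², squaring the output; cos(x²) squares the input. These are different functions.

Conclusion: False.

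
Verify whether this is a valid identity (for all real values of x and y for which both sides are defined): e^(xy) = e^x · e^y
No, this is NOT an identity.

Claim: e^(xy) = e^x · e^y.
Test a specific point where both sides are defined: x = -1, y = 5.
LHS = e^(xy) ≈ 0.0067
RHS = e^x · e^y ≈ 54.5982
Since 0.0067 ≠ 54.5982, the equation fails at this point, so it cannot hold for all real values of x and y for which both sides are defined.
e^x · e^y = e^(x+y), not e^(xy).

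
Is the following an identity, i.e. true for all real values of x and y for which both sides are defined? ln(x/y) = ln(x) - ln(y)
Claim: ln(x/y) = ln(x) - ln(y).
Reasoning: Both sides are simultaneously defined only when x, y > 0. Write x = e^p, y = e^q. Then x/y = e^(p-q), so ln(x/y) = p - q = ln(x) - ln(y).
So the two sides agree for all real values of x and y for which both sides are defined.

Conclusion: Yes, this is an identity.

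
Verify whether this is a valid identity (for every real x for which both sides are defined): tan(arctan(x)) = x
Claim: tan(arctan(x)) = x.
Reasoning: For every real x, arctan(x) is by definition the angle in (-π/2, π/2) whose tangent equals x. Taking the tangent of that angle returns x.
So the two sides agree for every real x for which both sides are defined.

Conclusion: Yes, this is an identity.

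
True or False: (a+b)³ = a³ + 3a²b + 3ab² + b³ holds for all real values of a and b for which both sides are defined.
True.

Claim: (a+b)³ = a³ + 3a²b + 3ab² + b³.
Reasoning: (a+b)³ = (a+b)(a+b)² = (a+b)(a² + 2ab + b²) = a³ + 2a²b + ab² + a²b + 2ab² + b³ = a³ + 3a²b + 3ab² + b³.
So the two sides agree for all real values of a and b for which both sides are defined.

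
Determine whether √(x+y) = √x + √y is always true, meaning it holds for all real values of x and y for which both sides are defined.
Claim: √(x+y) = √x + √y.
Test a specific point where both sides are defined: x = 1, y = 5.
LHS = √(x+y) ≈ 2.4495
RHS = √x + √y ≈ 3.2361
Since 2.4495 ≠ 3.2361, the equation fails at this point, so it cannot hold for all real values of x and y for which both sides are defined.
Squaring the right side gives x + 2√(xy) + y, not x + y.

Conclusion: No, this is NOT an identity.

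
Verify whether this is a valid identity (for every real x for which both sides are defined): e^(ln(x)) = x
Claim: e^(ln(x)) = x.
Reasoning: For x > 0, ln(x) is by definition the exponent p such that e^p = x. Raising e to that exponent therefore returns x: e^(ln x) = x.
So the two sides agree for every real x for which both sides are defined.

Conclusion: Yes, this is an identity.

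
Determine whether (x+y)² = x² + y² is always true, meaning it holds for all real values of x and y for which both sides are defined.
Claim: (x+y)² = x² + y².
Test a specific point where both sides are defined: x = 1, y = 4.
LHS = (x+y)² ≈ 25.0000
RHS = x² + y² ≈ 17.0000
Since 25.0000 ≠ 17.0000, the equation fails at this point, so it cannot hold for all real values of x and y for which both sides are defined.
The correct expansion is (x+y)² = x² + 2xy + y²; the cross term 2xy is missing.

Conclusion: No, this is NOT an identity.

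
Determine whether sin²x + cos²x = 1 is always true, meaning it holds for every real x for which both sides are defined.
Yes, this is an identity.

Claim: sin²x + cos²x = 1.
Reasoning: The point (cos x, sin x) lies on the unit circle X² + Y² = 1, so cos²x + sin²x = 1 for every real x.
So the two sides agree for every real x for which both sides are defined.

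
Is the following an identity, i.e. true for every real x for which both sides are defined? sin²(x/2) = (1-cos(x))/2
Yes, this is an identity.

Claim: sin²(x/2) = (1-cos(x))/2.
Reasoning: Use cos(2θ) = 1 - 2sin²θ with θ = x/2: cos(x) = 1 - 2sin²(x/2). Solving for sin²(x/2) gives (1 - cos(x))/2.
So the two sides agree for every real x for which both sides are defined.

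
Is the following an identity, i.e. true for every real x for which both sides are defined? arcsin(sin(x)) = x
No, this is NOT an identity.

Claim: arcsin(sin(x)) = x.
Test a specific point where both sides are defined: x = 2π/3.
LHS = arcsin(sin(x)) ≈ 1.0472
RHS = x ≈ 2.0944
Since 1.0472 ≠ 2.0944, the equation fails at this point, so it cannot hold for every real x for which both sides are defined.
arcsin only returns values in [-π/2, π/2], so arcsin(sin(x)) = x holds only for x in that interval, not for all real x.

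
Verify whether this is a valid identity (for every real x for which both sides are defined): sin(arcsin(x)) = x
Yes, this is an identity.

Claim: sin(arcsin(x)) = x.
Reasoning: For -1 ≤ x ≤ 1 (where arcsin is defined), arcsin(x) is by definition an angle whose sine equals x. Taking the sine of that angle returns x. (Note the other order, arcsin(sin x) = x, is NOT an identity.)
So the two sides agree for every real x for which both sides are defined.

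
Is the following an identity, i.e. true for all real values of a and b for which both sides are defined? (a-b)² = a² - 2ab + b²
Yes, this is an identity.

Claim: (a-b)² = a² - 2ab + b².
Reasoning: Expand: (a-b)² = (a-b)(a-b) = a·a - a·b - b·a + b·b = a² - 2ab + b².
So the two sides agree for all real values of a and b for which both sides are defined.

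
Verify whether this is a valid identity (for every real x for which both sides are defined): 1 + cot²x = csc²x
Yes, this is an identity.

Claim: 1 + cot²x = csc²x.
Reasoning: Start from sin²x + cos²x = 1 and divide every term by sin²x (allowed wherever cot x and csc x are defined): 1 + cot²x = 1/sin²x = csc²x.
So the two sides agree for every real x for which both sides are defined.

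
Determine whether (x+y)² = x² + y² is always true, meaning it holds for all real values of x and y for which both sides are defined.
No, this is NOT an identity.

Claim: (x+y)² = x² + y².
Test a specific point where both sides are defined: x = 2, y = 1/2.
LHS = (x+y)² ≈ 6.2500
RHS = x² + y² ≈ 4.2500
Since 6.2500 ≠ 4.2500, the equation fails at this point, so it cannot hold for all real values of x and y for which both sides are defined.
The correct expansion is (x+y)² = x² + 2xy + y²; the cross term 2xy is missing.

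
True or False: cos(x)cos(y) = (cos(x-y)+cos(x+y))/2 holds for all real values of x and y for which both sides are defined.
Claim: cos(x)cos(y) = (cos(x-y)+cos(x+y))/2.
Reasoning: cos(x-y) = cos(x)cos(y) + sin(x)sin(y) and cos(x+y) = cos(x)cos(y) - sin(x)sin(y). Adding, cos(x-y) + cos(x+y) = 2cos(x)cos(y); divide by 2.
So the two sides agree for all real values of x and y for which both sides are defined.

Conclusion: True.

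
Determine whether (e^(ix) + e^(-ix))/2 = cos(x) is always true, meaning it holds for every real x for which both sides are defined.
Claim: (e^(ix) + e^(-ix))/2 = cos(x).
Reasoning: By Euler's formula e^(ix) = cos(x) + i·sin(x) and e^(-ix) = cos(x) - i·sin(x). Adding cancels the sine terms: e^(ix) + e^(-ix) = 2cos(x); divide by 2.
So the two sides agree for every real x for which both sides are defined.

Conclusion: Yes, this is an identity.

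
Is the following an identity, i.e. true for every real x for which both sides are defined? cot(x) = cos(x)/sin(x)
Yes, this is an identity.

Claim: cot(x) = cos(x)/sin(x).
Reasoning: cot(x) is defined as 1/tan(x) = 1/(sin(x)/cos(x)) = cos(x)/sin(x), wherever sin(x) ≠ 0.
So the two sides agree for every real x for which both sides are defined.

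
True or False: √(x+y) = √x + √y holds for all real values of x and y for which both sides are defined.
Claim: √(x+y) = √x + √y.
Test a specific point where both sides are defined: x = 2, y = 1/2.
LHS = √(x+y) ≈ 1.5811
RHS = √x + √y ≈ 2.1213
Since 1.5811 ≠ 2.1213, the equation fails at this point, so it cannot hold for all real values of x and y for which both sides are defined.
Squaring the right side gives x + 2√(xy) + y, not x + y.

Conclusion: False.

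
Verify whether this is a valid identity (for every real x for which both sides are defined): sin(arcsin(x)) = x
Yes, this is an identity.

Claim: sin(arcsin(x)) = x.
Reasoning: For -1 ≤ x ≤ 1 (where arcsin is defined), arcsin(x) is by definition an angle whose sine equals x. Taking the sine of that angle returns x. (Note the other order, arcsin(sin x) = x, is NOT an identity.)
So the two sides agree for every real x for which both sides are defined.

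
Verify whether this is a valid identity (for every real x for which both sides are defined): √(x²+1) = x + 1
No, this is NOT an identity.

Claim: √(x²+1) = x + 1.
Test a specific point where both sides are defined: x = -1.
LHS = √(x²+1) ≈ 1.4142
RHS = x + 1 ≈ 0.0000
Since 1.4142 ≠ 0.0000, the equation fails at this point, so it cannot hold for every real x for which both sides are defined.
(x+1)² = x² + 2x + 1 ≠ x² + 1 unless x = 0.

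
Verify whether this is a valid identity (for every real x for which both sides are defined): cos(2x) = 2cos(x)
Claim: cos(2x) = 2cos(x).
Test a specific point where both sides are defined: x = π/4.
LHS = cos(2x) ≈ 0.0000
RHS = 2cos(x) ≈ 1.4142
Since 0.0000 ≠ 1.4142, the equation fails at this point, so it cannot hold for every real x for which both sides are defined.
The correct double-angle formula is cos(2x) = cos²x - sin²x.

Conclusion: No, this is NOT an identity.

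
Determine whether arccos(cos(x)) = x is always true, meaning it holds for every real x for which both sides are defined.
Claim: arccos(cos(x)) = x.
Test a specific point where both sides are defined: x = -π/3.
LHS = arccos(cos(x)) ≈ 1.0472
RHS = x ≈ -1.0472
Since 1.0472 ≠ -1.0472, the equation fails at this point, so it cannot hold for every real x for which both sides are defined.
arccos only returns values in [0, π], so arccos(cos(x)) = x holds only for x in that interval, not for all real x.

Conclusion: No, this is NOT an identity.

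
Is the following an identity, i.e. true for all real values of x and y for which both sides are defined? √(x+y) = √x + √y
Claim: √(x+y) = √x + √y.
Test a specific point where both sides are defined: x = 5, y = 1.
LHS = √(x+y) ≈ 2.4495
RHS = √x + √y ≈ 3.2361
Since 2.4495 ≠ 3.2361, the equation fails at this point, so it cannot hold for all real values of x and y for which both sides are defined.
Squaring the right side gives x + 2√(xy) + y, not x + y.

Conclusion: No, this is NOT an identity.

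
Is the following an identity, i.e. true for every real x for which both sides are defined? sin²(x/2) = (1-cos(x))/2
Yes, this is an identity.

Claim: sin²(x/2) = (1-cos(x))/2.
Reasoning: Use cos(2θ) = 1 - 2sin²θ with θ = x/2: cos(x) = 1 - 2sin²(x/2). Solving for sin²(x/2) gives (1 - cos(x))/2.
So the two sides agree for every real x for which both sides are defined.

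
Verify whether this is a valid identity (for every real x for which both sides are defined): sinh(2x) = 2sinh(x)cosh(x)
Yes, this is an identity.

Claim: sinh(2x) = 2sinh(x)cosh(x).
Reasoning: 2sinh(x)cosh(x) = 2 · (e^x - e^-x)/2 · (e^x + e^-x)/2 = (e^(2x) - e^(-2x))/2 = sinh(2x).
So the two sides agree for every real x for which both sides are defined.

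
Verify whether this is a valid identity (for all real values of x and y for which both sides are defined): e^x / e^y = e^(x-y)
Yes, this is an identity.

Claim: e^x / e^y = e^(x-y).
Reasoning: 1/e^y = e^(-y), so e^x / e^y = e^x · e^(-y) = e^(x + (-y)) = e^(x-y) by the product rule for exponents.
So the two sides agree for all real values of x and y for which both sides are defined.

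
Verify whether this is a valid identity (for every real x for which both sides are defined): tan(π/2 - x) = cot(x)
Claim: tan(π/2 - x) = cot(x).
Reasoning: tan(π/2 - x) = sin(π/2 - x)/cos(π/2 - x) = cos(x)/sin(x) = cot(x), using the cofunction identities sin(π/2 - x) = cos(x) and cos(π/2 - x) = sin(x).
So the two sides agree for every real x for which both sides are defined.

Conclusion: Yes, this is an identity.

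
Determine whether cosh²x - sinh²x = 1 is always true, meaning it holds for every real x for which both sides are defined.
Claim: cosh²x - sinh²x = 1.
Reasoning: With cosh(x) = (e^x + e^-x)/2 and sinh(x) = (e^x - e^-x)/2: cosh²x = (e^(2x) + 2 + e^(-2x))/4 and sinh²x = (e^(2x) - 2 + e^(-2x))/4. Subtracting leaves 4/4 = 1.
So the two sides agree for every real x for which both sides are defined.

Conclusion: Yes, this is an identity.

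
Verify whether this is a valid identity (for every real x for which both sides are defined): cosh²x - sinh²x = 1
Yes, this is an identity.

Claim: cosh²x - sinh²x = 1.
Reasoning: With cosh(x) = (e^x + e^-x)/2 and sinh(x) = (e^x - e^-x)/2: cosh²x = (e^(2x) + 2 + e^(-2x))/4 and sinh²x = (e^(2x) - 2 + e^(-2x))/4. Subtracting leaves 4/4 = 1.
So the two sides agree for every real x for which both sides are defined.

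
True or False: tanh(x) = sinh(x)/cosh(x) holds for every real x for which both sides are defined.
Claim: tanh(x) = sinh(x)/cosh(x).
Reasoning: tanh(x) is defined as sinh(x)/cosh(x) = (e^x - e^-x)/(e^x + e^-x); cosh(x) ≥ 1 is never zero, so this holds for every real x.
So the two sides agree for every real x for which both sides are defined.

Conclusion: True.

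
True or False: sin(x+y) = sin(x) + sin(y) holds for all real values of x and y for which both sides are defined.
False.

Claim: sin(x+y) = sin(x) + sin(y).
Test a specific point where both sides are defined: x = -π/4, y = π/6.
LHS = sin(x+y) ≈ -0.2588
RHS = sin(x) + sin(y) ≈ -0.2071
Since -0.2588 ≠ -0.2071, the equation fails at this point, so it cannot hold for all real values of x and y for which both sides are defined.
The correct expansion is sin(x+y) = sin(x)cos(y) + cos(x)sin(y); sine is not additive.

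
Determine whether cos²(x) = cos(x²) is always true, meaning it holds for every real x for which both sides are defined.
No, this is NOT an identity.

Claim: cos²(x) = cos(x²).
Test a specific point where both sides are defined: x = -π/3.
LHS = cos²(x) ≈ 0.2500
RHS = cos(x²) ≈ 0.4566
Since 0.2500 ≠ 0.4566, the equation fails at this point, so it cannot hold for every real x for which both sides are defined.
cos²(x) means (cos x)², squaring the output; cos(x²) squares the input. These are different functions.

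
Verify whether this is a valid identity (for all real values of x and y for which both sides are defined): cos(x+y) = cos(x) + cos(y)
Claim: cos(x+y) = cos(x) + cos(y).
Test a specific point where both sides are defined: x = π/3, y = 3π/4.
LHS = cos(x+y) ≈ -0.9659
RHS = cos(x) + cos(y) ≈ -0.2071
Since -0.9659 ≠ -0.2071, the equation fails at this point, so it cannot hold for all real values of x and y for which both sides are defined.
The correct expansion is cos(x+y) = cos(x)cos(y) - sin(x)sin(y); cosine is not additive.

Conclusion: No, this is NOT an identity.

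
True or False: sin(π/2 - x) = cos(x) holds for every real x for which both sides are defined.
True.

Claim: sin(π/2 - x) = cos(x).
Reasoning: Use sin(u - v) = sin(u)cos(v) - cos(u)sin(v) with u = π/2, v = x: sin(π/2)cos(x) - cos(π/2)sin(x) = 1·cos(x) - 0·sin(x) = cos(x).
So the two sides agree for every real x for which both sides are defined.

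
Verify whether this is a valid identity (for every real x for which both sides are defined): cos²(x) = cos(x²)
No, this is NOT an identity.

Claim: cos²(x) = cos(x²).
Test a specific point where both sides are defined: x = -π/6.
LHS = cos²(x) ≈ 0.7500
RHS = cos(x²) ≈ 0.9627
Since 0.7500 ≠ 0.9627, the equation fails at this point, so it cannot hold for every real x for which both sides are defined.
cos²(x) means (cos x)², squaring the output; cos(x²) squares the input. These are different functions.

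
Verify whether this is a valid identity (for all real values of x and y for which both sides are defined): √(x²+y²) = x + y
Claim: √(x²+y²) = x + y.
Test a specific point where both sides are defined: x = -1, y = 4.
LHS = √(x²+y²) ≈ 4.1231
RHS = x + y ≈ 3.0000
Since 4.1231 ≠ 3.0000, the equation fails at this point, so it cannot hold for all real values of x and y for which both sides are defined.
(x+y)² = x² + 2xy + y², not x² + y², so the square root does not split this way.

Conclusion: No, this is NOT an identity.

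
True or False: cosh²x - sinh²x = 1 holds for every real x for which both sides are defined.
Claim: cosh²x - sinh²x = 1.
Reasoning: With cosh(x) = (e^x + e^-x)/2 and sinh(x) = (e^x - e^-x)/2: cosh²x = (e^(2x) + 2 + e^(-2x))/4 and sinh²x = (e^(2x) - 2 + e^(-2x))/4. Subtracting leaves 4/4 = 1.
So the two sides agree for every real x for which both sides are defined.

Conclusion: True.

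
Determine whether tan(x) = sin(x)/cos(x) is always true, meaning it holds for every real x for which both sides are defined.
Yes, this is an identity.

Claim: tan(x) = sin(x)/cos(x).
Reasoning: For an angle x whose terminal point on the unit circle is (cos x, sin x), tan(x) is defined as the ratio (second coordinate)/(first coordinate) = sin(x)/cos(x), wherever cos(x) ≠ 0.
So the two sides agree for every real x for which both sides are defined.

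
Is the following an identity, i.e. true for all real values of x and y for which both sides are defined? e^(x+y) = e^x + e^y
Claim: e^(x+y) = e^x + e^y.
Test a specific point where both sides are defined: x = 1/2, y = -1.
LHS = e^(x+y) ≈ 0.6065
RHS = e^x + e^y ≈ 2.0166
Since 0.6065 ≠ 2.0166, the equation fails at this point, so it cannot hold for all real values of x and y for which both sides are defined.
The correct rule is e^(x+y) = e^x · e^y (a product, not a sum).

Conclusion: No, this is NOT an identity.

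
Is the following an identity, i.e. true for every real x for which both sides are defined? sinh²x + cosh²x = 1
No, this is NOT an identity.

Claim: sinh²x + cosh²x = 1.
Test a specific point where both sides are defined: x = 1.
LHS = sinh²x + cosh²x ≈ 3.7622
RHS = 1 ≈ 1.0000
Since 3.7622 ≠ 1.0000, the equation fails at this point, so it cannot hold for every real x for which both sides are defined.
The correct hyperbolic identity is cosh²x - sinh²x = 1 (a difference); the sum sinh²x + cosh²x equals cosh(2x).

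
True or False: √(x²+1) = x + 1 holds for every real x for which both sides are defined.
False.

Claim: √(x²+1) = x + 1.
Test a specific point where both sides are defined: x = 5.
LHS = √(x²+1) ≈ 5.0990
RHS = x + 1 ≈ 6.0000
Since 5.0990 ≠ 6.0000, the equation fails at this point, so it cannot hold for every real x for which both sides are defined.
(x+1)² = x² + 2x + 1 ≠ x² + 1 unless x = 0.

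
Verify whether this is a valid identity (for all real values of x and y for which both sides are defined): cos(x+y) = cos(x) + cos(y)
Claim: cos(x+y) = cos(x) + cos(y).
Test a specific point where both sides are defined: x = -π/4, y = 2π/3.
LHS = cos(x+y) ≈ 0.2588
RHS = cos(x) + cos(y) ≈ 0.2071
Since 0.2588 ≠ 0.2071, the equation fails at this point, so it cannot hold for all real values of x and y for which both sides are defined.
The correct expansion is cos(x+y) = cos(x)cos(y) - sin(x)sin(y); cosine is not additive.

Conclusion: No, this is NOT an identity.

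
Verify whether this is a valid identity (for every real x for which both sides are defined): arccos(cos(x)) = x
Claim: arccos(cos(x)) = x.
Test a specific point where both sides are defined: x = -π/2.
LHS = arccos(cos(x)) ≈ 1.5708
RHS = x ≈ -1.5708
Since 1.5708 ≠ -1.5708, the equation fails at this point, so it cannot hold for every real x for which both sides are defined.
arccos only returns values in [0, π], so arccos(cos(x)) = x holds only for x in that interval, not for all real x.

Conclusion: No, this is NOT an identity.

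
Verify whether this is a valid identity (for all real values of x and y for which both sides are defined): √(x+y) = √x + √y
Claim: √(x+y) = √x + √y.
Test a specific point where both sides are defined: x = 1, y = 4.
LHS = √(x+y) ≈ 2.2361
RHS = √x + √y ≈ 3.0000
Since 2.2361 ≠ 3.0000, the equation fails at this point, so it cannot hold for all real values of x and y for which both sides are defined.
Squaring the right side gives x + 2√(xy) + y, not x + y.

Conclusion: No, this is NOT an identity.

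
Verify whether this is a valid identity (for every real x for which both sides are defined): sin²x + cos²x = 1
Claim: sin²x + cos²x = 1.
Reasoning: The point (cos x, sin x) lies on the unit circle X² + Y² = 1, so cos²x + sin²x = 1 for every real x.
So the two sides agree for every real x for which both sides are defined.

Conclusion: Yes, this is an identity.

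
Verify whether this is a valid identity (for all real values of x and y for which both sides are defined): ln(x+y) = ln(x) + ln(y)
No, this is NOT an identity.

Claim: ln(x+y) = ln(x) + ln(y).
Test a specific point where both sides are defined: x = 5, y = 5.
LHS = ln(x+y) ≈ 2.3026
RHS = ln(x) + ln(y) ≈ 3.2189
Since 2.3026 ≠ 3.2189, the equation fails at this point, so it cannot hold for all real values of x and y for which both sides are defined.
ln(x) + ln(y) = ln(xy), not ln(x+y).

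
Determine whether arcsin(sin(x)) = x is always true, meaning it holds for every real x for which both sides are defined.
No, this is NOT an identity.

Claim: arcsin(sin(x)) = x.
Test a specific point where both sides are defined: x = π.
LHS = arcsin(sin(x)) ≈ 0.0000
RHS = x ≈ 3.1416
Since 0.0000 ≠ 3.1416, the equation fails at this point, so it cannot hold for every real x for which both sides are defined.
arcsin only returns values in [-π/2, π/2], so arcsin(sin(x)) = x holds only for x in that interval, not for all real x.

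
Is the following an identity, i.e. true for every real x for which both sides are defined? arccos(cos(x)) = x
Claim: arccos(cos(x)) = x.
Test a specific point where both sides are defined: x = -π/2.
LHS = arccos(cos(x)) ≈ 1.5708
RHS = x ≈ -1.5708
Since 1.5708 ≠ -1.5708, the equation fails at this point, so it cannot hold for every real x for which both sides are defined.
arccos only returns values in [0, π], so arccos(cos(x)) = x holds only for x in that interval, not for all real x.

Conclusion: No, this is NOT an identity.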